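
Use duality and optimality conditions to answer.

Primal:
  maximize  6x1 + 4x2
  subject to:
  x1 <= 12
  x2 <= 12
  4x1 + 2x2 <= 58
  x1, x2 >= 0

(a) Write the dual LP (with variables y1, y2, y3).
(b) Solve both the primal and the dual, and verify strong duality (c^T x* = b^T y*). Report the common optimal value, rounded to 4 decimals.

The standard primal-dual pair for 'max c^T x s.t. A x <= b, x >= 0' is:
  Dual:  min b^T y  s.t.  A^T y >= c,  y >= 0.

So the dual LP is:
  minimize  12y1 + 12y2 + 58y3
  subject to:
    y1 + 4y3 >= 6
    y2 + 2y3 >= 4
    y1, y2, y3 >= 0

Solving the primal: x* = (8.5, 12).
  primal value c^T x* = 99.
Solving the dual: y* = (0, 1, 1.5).
  dual value b^T y* = 99.
Strong duality: c^T x* = b^T y*. Confirmed.

99


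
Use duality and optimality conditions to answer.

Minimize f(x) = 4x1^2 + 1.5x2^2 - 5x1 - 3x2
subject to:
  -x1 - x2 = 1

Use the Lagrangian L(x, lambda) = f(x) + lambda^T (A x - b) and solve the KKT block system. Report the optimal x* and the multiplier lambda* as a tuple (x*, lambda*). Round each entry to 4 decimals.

Form the Lagrangian:
  L(x, lambda) = (1/2) x^T Q x + c^T x + lambda^T (A x - b)
Stationarity (grad_x L = 0): Q x + c + A^T lambda = 0.
Primal feasibility: A x = b.

This gives the KKT block system:
  [ Q   A^T ] [ x     ]   [-c ]
  [ A    0  ] [ lambda ] = [ b ]

Solving the linear system:
  x*      = (-0.0909, -0.9091)
  lambda* = (-5.7273)
  f(x*)   = 4.4545

x* = (-0.0909, -0.9091), lambda* = (-5.7273)


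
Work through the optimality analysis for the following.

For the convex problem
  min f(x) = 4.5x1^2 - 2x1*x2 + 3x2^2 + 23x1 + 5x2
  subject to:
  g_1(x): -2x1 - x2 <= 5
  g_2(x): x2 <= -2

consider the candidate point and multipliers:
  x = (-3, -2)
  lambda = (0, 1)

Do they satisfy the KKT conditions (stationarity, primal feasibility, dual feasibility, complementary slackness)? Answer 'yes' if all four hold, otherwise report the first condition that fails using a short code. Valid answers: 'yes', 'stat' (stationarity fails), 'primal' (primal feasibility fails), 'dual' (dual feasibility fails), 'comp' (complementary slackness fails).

Gradient of f: grad f(x) = Q x + c = (0, -1)
Constraint values g_i(x) = a_i^T x - b_i:
  g_1((-3, -2)) = 3
  g_2((-3, -2)) = 0
Stationarity residual: grad f(x) + sum_i lambda_i a_i = (0, 0)
  -> stationarity OK
Primal feasibility (all g_i <= 0): FAILS
Dual feasibility (all lambda_i >= 0): OK
Complementary slackness (lambda_i * g_i(x) = 0 for all i): OK

Verdict: the first failing condition is primal_feasibility -> primal.

primal


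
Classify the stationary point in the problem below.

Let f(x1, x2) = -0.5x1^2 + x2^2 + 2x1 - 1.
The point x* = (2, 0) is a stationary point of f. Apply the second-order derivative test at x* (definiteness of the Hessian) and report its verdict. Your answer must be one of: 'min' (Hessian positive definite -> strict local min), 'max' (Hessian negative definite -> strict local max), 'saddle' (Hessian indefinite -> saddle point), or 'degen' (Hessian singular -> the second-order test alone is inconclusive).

Compute the Hessian H = grad^2 f:
  H = [[-1, 0], [0, 2]]
Verify stationarity: grad f(x*) = H x* + g = (0, 0).
Eigenvalues of H: -1, 2.
Eigenvalues have mixed signs, so H is indefinite -> x* is a saddle point.

saddle


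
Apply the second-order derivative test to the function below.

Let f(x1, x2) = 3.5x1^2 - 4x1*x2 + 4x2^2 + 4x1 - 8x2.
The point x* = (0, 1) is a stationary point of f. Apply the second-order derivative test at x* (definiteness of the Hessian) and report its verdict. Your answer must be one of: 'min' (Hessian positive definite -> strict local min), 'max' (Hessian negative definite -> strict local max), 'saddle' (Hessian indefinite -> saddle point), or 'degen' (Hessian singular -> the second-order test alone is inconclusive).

Compute the Hessian H = grad^2 f:
  H = [[7, -4], [-4, 8]]
Verify stationarity: grad f(x*) = H x* + g = (0, 0).
Eigenvalues of H: 3.4689, 11.5311.
Both eigenvalues > 0, so H is positive definite -> x* is a strict local min.

min


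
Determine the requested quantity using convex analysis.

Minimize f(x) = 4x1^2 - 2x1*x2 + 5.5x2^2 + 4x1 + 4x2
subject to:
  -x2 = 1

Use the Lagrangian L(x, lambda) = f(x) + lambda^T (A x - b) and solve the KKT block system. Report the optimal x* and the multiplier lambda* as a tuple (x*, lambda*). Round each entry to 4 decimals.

Form the Lagrangian:
  L(x, lambda) = (1/2) x^T Q x + c^T x + lambda^T (A x - b)
Stationarity (grad_x L = 0): Q x + c + A^T lambda = 0.
Primal feasibility: A x = b.

This gives the KKT block system:
  [ Q   A^T ] [ x     ]   [-c ]
  [ A    0  ] [ lambda ] = [ b ]

Solving the linear system:
  x*      = (-0.75, -1)
  lambda* = (-5.5)
  f(x*)   = -0.75

x* = (-0.75, -1), lambda* = (-5.5)


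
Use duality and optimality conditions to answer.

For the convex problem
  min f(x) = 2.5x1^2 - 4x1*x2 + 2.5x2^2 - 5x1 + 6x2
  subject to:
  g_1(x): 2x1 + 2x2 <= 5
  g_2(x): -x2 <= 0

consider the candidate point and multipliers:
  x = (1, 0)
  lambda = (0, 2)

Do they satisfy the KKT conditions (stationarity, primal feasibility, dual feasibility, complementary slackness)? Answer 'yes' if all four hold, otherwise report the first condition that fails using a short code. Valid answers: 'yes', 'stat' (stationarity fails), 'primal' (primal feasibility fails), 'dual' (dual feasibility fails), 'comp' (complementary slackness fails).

Gradient of f: grad f(x) = Q x + c = (0, 2)
Constraint values g_i(x) = a_i^T x - b_i:
  g_1((1, 0)) = -3
  g_2((1, 0)) = 0
Stationarity residual: grad f(x) + sum_i lambda_i a_i = (0, 0)
  -> stationarity OK
Primal feasibility (all g_i <= 0): OK
Dual feasibility (all lambda_i >= 0): OK
Complementary slackness (lambda_i * g_i(x) = 0 for all i): OK

Verdict: yes, KKT holds.

yes


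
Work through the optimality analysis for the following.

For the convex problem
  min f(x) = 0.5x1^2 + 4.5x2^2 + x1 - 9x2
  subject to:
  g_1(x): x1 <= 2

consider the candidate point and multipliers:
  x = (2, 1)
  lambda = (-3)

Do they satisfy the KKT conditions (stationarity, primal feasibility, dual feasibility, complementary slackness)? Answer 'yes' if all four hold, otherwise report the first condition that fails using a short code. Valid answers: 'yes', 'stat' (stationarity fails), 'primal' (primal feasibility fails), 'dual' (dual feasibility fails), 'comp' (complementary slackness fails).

Gradient of f: grad f(x) = Q x + c = (3, 0)
Constraint values g_i(x) = a_i^T x - b_i:
  g_1((2, 1)) = 0
Stationarity residual: grad f(x) + sum_i lambda_i a_i = (0, 0)
  -> stationarity OK
Primal feasibility (all g_i <= 0): OK
Dual feasibility (all lambda_i >= 0): FAILS
Complementary slackness (lambda_i * g_i(x) = 0 for all i): OK

Verdict: the first failing condition is dual_feasibility -> dual.

dual


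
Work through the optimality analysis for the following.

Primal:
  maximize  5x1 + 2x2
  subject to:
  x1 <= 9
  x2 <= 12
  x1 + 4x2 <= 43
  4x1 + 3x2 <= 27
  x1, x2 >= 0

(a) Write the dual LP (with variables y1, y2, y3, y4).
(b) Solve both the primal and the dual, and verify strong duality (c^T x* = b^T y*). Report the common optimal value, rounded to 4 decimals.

The standard primal-dual pair for 'max c^T x s.t. A x <= b, x >= 0' is:
  Dual:  min b^T y  s.t.  A^T y >= c,  y >= 0.

So the dual LP is:
  minimize  9y1 + 12y2 + 43y3 + 27y4
  subject to:
    y1 + y3 + 4y4 >= 5
    y2 + 4y3 + 3y4 >= 2
    y1, y2, y3, y4 >= 0

Solving the primal: x* = (6.75, 0).
  primal value c^T x* = 33.75.
Solving the dual: y* = (0, 0, 0, 1.25).
  dual value b^T y* = 33.75.
Strong duality: c^T x* = b^T y*. Confirmed.

33.75


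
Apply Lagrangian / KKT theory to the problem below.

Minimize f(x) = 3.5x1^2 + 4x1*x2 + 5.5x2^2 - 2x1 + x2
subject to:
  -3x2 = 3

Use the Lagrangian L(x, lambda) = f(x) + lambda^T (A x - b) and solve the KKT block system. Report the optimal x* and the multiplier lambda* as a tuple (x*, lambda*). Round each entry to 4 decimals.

Form the Lagrangian:
  L(x, lambda) = (1/2) x^T Q x + c^T x + lambda^T (A x - b)
Stationarity (grad_x L = 0): Q x + c + A^T lambda = 0.
Primal feasibility: A x = b.

This gives the KKT block system:
  [ Q   A^T ] [ x     ]   [-c ]
  [ A    0  ] [ lambda ] = [ b ]

Solving the linear system:
  x*      = (0.8571, -1)
  lambda* = (-2.1905)
  f(x*)   = 1.9286

x* = (0.8571, -1), lambda* = (-2.1905)


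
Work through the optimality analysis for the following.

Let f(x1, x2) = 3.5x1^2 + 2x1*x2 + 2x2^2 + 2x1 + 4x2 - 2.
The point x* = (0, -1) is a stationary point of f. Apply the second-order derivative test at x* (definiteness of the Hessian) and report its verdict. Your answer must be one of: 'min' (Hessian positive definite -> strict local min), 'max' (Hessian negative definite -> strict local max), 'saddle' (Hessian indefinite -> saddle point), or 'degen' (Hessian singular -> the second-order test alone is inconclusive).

Compute the Hessian H = grad^2 f:
  H = [[7, 2], [2, 4]]
Verify stationarity: grad f(x*) = H x* + g = (0, 0).
Eigenvalues of H: 3, 8.
Both eigenvalues > 0, so H is positive definite -> x* is a strict local min.

min


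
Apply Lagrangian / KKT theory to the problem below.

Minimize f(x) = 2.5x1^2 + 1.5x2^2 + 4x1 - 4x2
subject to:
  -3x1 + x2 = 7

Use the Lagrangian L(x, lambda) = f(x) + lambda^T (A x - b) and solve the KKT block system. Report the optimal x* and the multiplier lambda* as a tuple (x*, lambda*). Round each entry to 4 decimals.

Form the Lagrangian:
  L(x, lambda) = (1/2) x^T Q x + c^T x + lambda^T (A x - b)
Stationarity (grad_x L = 0): Q x + c + A^T lambda = 0.
Primal feasibility: A x = b.

This gives the KKT block system:
  [ Q   A^T ] [ x     ]   [-c ]
  [ A    0  ] [ lambda ] = [ b ]

Solving the linear system:
  x*      = (-1.7188, 1.8438)
  lambda* = (-1.5312)
  f(x*)   = -1.7656

x* = (-1.7188, 1.8438), lambda* = (-1.5312)


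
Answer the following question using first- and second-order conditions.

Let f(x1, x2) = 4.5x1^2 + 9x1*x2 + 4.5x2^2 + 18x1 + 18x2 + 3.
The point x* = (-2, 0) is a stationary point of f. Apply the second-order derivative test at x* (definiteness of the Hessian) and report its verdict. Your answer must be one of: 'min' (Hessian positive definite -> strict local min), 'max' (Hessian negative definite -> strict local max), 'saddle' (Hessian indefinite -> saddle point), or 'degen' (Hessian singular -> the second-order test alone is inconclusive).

Compute the Hessian H = grad^2 f:
  H = [[9, 9], [9, 9]]
Verify stationarity: grad f(x*) = H x* + g = (0, 0).
Eigenvalues of H: 0, 18.
H has a zero eigenvalue (singular; positive semidefinite but not definite), so H is neither positive definite, negative definite, nor indefinite. The second-order test alone is inconclusive -> degen.
(Indeed, f is constant along the null direction of H through x*, so x* is not a strict local extremum.)

degen


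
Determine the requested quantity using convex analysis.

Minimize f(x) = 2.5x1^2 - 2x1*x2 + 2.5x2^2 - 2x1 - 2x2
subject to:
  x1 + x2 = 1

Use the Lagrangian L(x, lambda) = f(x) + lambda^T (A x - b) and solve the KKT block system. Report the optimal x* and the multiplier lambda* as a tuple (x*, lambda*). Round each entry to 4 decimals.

Form the Lagrangian:
  L(x, lambda) = (1/2) x^T Q x + c^T x + lambda^T (A x - b)
Stationarity (grad_x L = 0): Q x + c + A^T lambda = 0.
Primal feasibility: A x = b.

This gives the KKT block system:
  [ Q   A^T ] [ x     ]   [-c ]
  [ A    0  ] [ lambda ] = [ b ]

Solving the linear system:
  x*      = (0.5, 0.5)
  lambda* = (0.5)
  f(x*)   = -1.25

x* = (0.5, 0.5), lambda* = (0.5)


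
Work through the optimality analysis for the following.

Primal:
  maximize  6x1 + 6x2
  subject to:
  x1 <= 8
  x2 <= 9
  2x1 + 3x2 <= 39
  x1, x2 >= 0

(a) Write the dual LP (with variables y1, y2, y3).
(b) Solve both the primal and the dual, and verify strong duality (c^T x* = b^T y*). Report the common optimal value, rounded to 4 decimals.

The standard primal-dual pair for 'max c^T x s.t. A x <= b, x >= 0' is:
  Dual:  min b^T y  s.t.  A^T y >= c,  y >= 0.

So the dual LP is:
  minimize  8y1 + 9y2 + 39y3
  subject to:
    y1 + 2y3 >= 6
    y2 + 3y3 >= 6
    y1, y2, y3 >= 0

Solving the primal: x* = (8, 7.6667).
  primal value c^T x* = 94.
Solving the dual: y* = (2, 0, 2).
  dual value b^T y* = 94.
Strong duality: c^T x* = b^T y*. Confirmed.

94


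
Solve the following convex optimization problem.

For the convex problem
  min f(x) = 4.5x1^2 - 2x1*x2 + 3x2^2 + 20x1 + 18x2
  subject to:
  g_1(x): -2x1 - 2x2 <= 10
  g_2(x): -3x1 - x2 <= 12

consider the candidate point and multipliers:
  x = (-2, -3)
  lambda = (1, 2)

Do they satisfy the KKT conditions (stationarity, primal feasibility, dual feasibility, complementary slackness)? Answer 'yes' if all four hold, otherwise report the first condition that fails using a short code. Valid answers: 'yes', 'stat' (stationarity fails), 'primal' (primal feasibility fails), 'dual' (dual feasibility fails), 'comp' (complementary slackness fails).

Gradient of f: grad f(x) = Q x + c = (8, 4)
Constraint values g_i(x) = a_i^T x - b_i:
  g_1((-2, -3)) = 0
  g_2((-2, -3)) = -3
Stationarity residual: grad f(x) + sum_i lambda_i a_i = (0, 0)
  -> stationarity OK
Primal feasibility (all g_i <= 0): OK
Dual feasibility (all lambda_i >= 0): OK
Complementary slackness (lambda_i * g_i(x) = 0 for all i): FAILS

Verdict: the first failing condition is complementary_slackness -> comp.

comp


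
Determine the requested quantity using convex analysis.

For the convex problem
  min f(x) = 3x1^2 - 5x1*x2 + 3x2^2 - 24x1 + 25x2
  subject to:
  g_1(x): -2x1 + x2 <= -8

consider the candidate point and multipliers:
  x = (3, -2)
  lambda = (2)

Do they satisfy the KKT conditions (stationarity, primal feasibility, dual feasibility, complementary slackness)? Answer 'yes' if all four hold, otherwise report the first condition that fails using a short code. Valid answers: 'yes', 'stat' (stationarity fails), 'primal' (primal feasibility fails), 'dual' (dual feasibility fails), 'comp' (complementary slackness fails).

Gradient of f: grad f(x) = Q x + c = (4, -2)
Constraint values g_i(x) = a_i^T x - b_i:
  g_1((3, -2)) = 0
Stationarity residual: grad f(x) + sum_i lambda_i a_i = (0, 0)
  -> stationarity OK
Primal feasibility (all g_i <= 0): OK
Dual feasibility (all lambda_i >= 0): OK
Complementary slackness (lambda_i * g_i(x) = 0 for all i): OK

Verdict: yes, KKT holds.

yes


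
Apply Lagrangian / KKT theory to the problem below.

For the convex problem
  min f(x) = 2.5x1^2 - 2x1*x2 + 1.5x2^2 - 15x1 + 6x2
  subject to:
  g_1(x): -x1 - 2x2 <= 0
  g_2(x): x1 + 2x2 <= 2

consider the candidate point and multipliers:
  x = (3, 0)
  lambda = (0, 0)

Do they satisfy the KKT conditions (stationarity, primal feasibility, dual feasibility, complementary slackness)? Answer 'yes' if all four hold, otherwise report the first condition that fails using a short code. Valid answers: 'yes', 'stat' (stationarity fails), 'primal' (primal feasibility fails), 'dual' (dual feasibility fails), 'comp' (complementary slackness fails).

Gradient of f: grad f(x) = Q x + c = (0, 0)
Constraint values g_i(x) = a_i^T x - b_i:
  g_1((3, 0)) = -3
  g_2((3, 0)) = 1
Stationarity residual: grad f(x) + sum_i lambda_i a_i = (0, 0)
  -> stationarity OK
Primal feasibility (all g_i <= 0): FAILS
Dual feasibility (all lambda_i >= 0): OK
Complementary slackness (lambda_i * g_i(x) = 0 for all i): OK

Verdict: the first failing condition is primal_feasibility -> primal.

primal


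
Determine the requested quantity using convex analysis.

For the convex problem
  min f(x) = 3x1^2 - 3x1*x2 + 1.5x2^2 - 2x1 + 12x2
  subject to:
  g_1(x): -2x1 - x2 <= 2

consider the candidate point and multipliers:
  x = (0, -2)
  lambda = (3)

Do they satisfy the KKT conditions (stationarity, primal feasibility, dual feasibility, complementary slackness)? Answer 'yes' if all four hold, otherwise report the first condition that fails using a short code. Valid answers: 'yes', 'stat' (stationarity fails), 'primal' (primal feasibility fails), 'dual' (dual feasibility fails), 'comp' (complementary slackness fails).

Gradient of f: grad f(x) = Q x + c = (4, 6)
Constraint values g_i(x) = a_i^T x - b_i:
  g_1((0, -2)) = 0
Stationarity residual: grad f(x) + sum_i lambda_i a_i = (-2, 3)
  -> stationarity FAILS
Primal feasibility (all g_i <= 0): OK
Dual feasibility (all lambda_i >= 0): OK
Complementary slackness (lambda_i * g_i(x) = 0 for all i): OK

Verdict: the first failing condition is stationarity -> stat.

stat


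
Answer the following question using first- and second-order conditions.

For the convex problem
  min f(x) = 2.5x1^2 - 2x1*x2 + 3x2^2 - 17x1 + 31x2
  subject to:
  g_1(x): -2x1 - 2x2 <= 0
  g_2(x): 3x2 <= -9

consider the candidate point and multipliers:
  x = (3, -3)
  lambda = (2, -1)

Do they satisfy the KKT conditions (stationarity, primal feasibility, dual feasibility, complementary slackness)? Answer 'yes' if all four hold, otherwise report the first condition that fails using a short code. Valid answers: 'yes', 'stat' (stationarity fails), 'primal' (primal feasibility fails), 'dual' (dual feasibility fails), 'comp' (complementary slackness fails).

Gradient of f: grad f(x) = Q x + c = (4, 7)
Constraint values g_i(x) = a_i^T x - b_i:
  g_1((3, -3)) = 0
  g_2((3, -3)) = 0
Stationarity residual: grad f(x) + sum_i lambda_i a_i = (0, 0)
  -> stationarity OK
Primal feasibility (all g_i <= 0): OK
Dual feasibility (all lambda_i >= 0): FAILS
Complementary slackness (lambda_i * g_i(x) = 0 for all i): OK

Verdict: the first failing condition is dual_feasibility -> dual.

dual


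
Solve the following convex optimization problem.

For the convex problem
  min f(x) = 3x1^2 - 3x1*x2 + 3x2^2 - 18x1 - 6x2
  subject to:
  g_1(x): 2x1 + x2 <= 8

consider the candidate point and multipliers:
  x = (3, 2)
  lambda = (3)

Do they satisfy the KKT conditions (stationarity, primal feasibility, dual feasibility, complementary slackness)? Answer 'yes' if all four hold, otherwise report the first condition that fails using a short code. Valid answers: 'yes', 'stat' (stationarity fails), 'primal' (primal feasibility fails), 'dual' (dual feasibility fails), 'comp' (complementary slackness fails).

Gradient of f: grad f(x) = Q x + c = (-6, -3)
Constraint values g_i(x) = a_i^T x - b_i:
  g_1((3, 2)) = 0
Stationarity residual: grad f(x) + sum_i lambda_i a_i = (0, 0)
  -> stationarity OK
Primal feasibility (all g_i <= 0): OK
Dual feasibility (all lambda_i >= 0): OK
Complementary slackness (lambda_i * g_i(x) = 0 for all i): OK

Verdict: yes, KKT holds.

yes


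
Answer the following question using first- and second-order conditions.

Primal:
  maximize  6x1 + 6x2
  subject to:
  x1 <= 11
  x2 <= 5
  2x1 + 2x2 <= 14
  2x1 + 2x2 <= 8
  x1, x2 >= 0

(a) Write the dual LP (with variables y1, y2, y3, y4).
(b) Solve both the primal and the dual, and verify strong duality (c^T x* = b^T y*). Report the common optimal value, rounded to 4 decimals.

The standard primal-dual pair for 'max c^T x s.t. A x <= b, x >= 0' is:
  Dual:  min b^T y  s.t.  A^T y >= c,  y >= 0.

So the dual LP is:
  minimize  11y1 + 5y2 + 14y3 + 8y4
  subject to:
    y1 + 2y3 + 2y4 >= 6
    y2 + 2y3 + 2y4 >= 6
    y1, y2, y3, y4 >= 0

Solving the primal: x* = (4, 0).
  primal value c^T x* = 24.
Solving the dual: y* = (0, 0, 0, 3).
  dual value b^T y* = 24.
Strong duality: c^T x* = b^T y*. Confirmed.

24


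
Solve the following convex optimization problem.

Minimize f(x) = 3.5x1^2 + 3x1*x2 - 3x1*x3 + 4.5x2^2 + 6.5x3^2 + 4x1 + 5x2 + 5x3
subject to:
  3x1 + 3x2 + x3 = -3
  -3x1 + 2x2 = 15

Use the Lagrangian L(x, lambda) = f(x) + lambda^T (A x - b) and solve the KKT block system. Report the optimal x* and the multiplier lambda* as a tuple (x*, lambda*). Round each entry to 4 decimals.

Form the Lagrangian:
  L(x, lambda) = (1/2) x^T Q x + c^T x + lambda^T (A x - b)
Stationarity (grad_x L = 0): Q x + c + A^T lambda = 0.
Primal feasibility: A x = b.

This gives the KKT block system:
  [ Q   A^T ] [ x     ]   [-c ]
  [ A    0  ] [ lambda ] = [ b ]

Solving the linear system:
  x*      = (-3.2745, 2.5883, -0.9415)
  lambda* = (-2.5834, -5.3606)
  f(x*)   = 33.8975

x* = (-3.2745, 2.5883, -0.9415), lambda* = (-2.5834, -5.3606)


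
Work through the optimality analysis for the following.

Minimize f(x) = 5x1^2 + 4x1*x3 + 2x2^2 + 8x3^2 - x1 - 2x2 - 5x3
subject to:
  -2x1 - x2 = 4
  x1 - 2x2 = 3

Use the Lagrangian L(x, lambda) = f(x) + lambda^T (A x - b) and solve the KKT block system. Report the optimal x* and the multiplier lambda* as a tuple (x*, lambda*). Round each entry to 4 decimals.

Form the Lagrangian:
  L(x, lambda) = (1/2) x^T Q x + c^T x + lambda^T (A x - b)
Stationarity (grad_x L = 0): Q x + c + A^T lambda = 0.
Primal feasibility: A x = b.

This gives the KKT block system:
  [ Q   A^T ] [ x     ]   [-c ]
  [ A    0  ] [ lambda ] = [ b ]

Solving the linear system:
  x*      = (-1, -2, 0.5625)
  lambda* = (-5.5, -2.25)
  f(x*)   = 15.4688

x* = (-1, -2, 0.5625), lambda* = (-5.5, -2.25)


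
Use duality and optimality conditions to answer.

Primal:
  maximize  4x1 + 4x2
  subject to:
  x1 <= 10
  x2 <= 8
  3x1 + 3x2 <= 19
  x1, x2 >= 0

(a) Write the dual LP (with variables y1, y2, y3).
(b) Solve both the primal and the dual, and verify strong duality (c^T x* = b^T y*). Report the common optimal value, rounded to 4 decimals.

The standard primal-dual pair for 'max c^T x s.t. A x <= b, x >= 0' is:
  Dual:  min b^T y  s.t.  A^T y >= c,  y >= 0.

So the dual LP is:
  minimize  10y1 + 8y2 + 19y3
  subject to:
    y1 + 3y3 >= 4
    y2 + 3y3 >= 4
    y1, y2, y3 >= 0

Solving the primal: x* = (6.3333, 0).
  primal value c^T x* = 25.3333.
Solving the dual: y* = (0, 0, 1.3333).
  dual value b^T y* = 25.3333.
Strong duality: c^T x* = b^T y*. Confirmed.

25.3333


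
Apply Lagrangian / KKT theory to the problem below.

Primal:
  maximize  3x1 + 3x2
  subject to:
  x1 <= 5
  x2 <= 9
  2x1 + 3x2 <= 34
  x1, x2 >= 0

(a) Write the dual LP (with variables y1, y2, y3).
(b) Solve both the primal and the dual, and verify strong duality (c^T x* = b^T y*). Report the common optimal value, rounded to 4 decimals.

The standard primal-dual pair for 'max c^T x s.t. A x <= b, x >= 0' is:
  Dual:  min b^T y  s.t.  A^T y >= c,  y >= 0.

So the dual LP is:
  minimize  5y1 + 9y2 + 34y3
  subject to:
    y1 + 2y3 >= 3
    y2 + 3y3 >= 3
    y1, y2, y3 >= 0

Solving the primal: x* = (5, 8).
  primal value c^T x* = 39.
Solving the dual: y* = (1, 0, 1).
  dual value b^T y* = 39.
Strong duality: c^T x* = b^T y*. Confirmed.

39


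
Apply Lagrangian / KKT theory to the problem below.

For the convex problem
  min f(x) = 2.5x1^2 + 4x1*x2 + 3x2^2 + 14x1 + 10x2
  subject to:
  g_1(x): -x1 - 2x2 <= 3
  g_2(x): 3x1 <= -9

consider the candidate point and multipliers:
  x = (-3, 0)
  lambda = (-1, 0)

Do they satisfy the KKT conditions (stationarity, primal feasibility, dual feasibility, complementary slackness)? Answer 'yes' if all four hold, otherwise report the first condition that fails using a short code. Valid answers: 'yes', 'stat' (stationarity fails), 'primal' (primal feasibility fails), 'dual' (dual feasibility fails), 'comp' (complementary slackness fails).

Gradient of f: grad f(x) = Q x + c = (-1, -2)
Constraint values g_i(x) = a_i^T x - b_i:
  g_1((-3, 0)) = 0
  g_2((-3, 0)) = 0
Stationarity residual: grad f(x) + sum_i lambda_i a_i = (0, 0)
  -> stationarity OK
Primal feasibility (all g_i <= 0): OK
Dual feasibility (all lambda_i >= 0): FAILS
Complementary slackness (lambda_i * g_i(x) = 0 for all i): OK

Verdict: the first failing condition is dual_feasibility -> dual.

dual


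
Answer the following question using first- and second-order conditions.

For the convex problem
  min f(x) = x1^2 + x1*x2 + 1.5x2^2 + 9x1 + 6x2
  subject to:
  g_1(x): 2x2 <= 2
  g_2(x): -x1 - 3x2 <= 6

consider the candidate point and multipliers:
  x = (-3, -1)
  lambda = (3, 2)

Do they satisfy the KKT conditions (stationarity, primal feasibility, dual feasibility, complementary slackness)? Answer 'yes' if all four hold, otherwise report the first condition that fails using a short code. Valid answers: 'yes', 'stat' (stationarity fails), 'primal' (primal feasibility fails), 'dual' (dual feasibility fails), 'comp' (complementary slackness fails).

Gradient of f: grad f(x) = Q x + c = (2, 0)
Constraint values g_i(x) = a_i^T x - b_i:
  g_1((-3, -1)) = -4
  g_2((-3, -1)) = 0
Stationarity residual: grad f(x) + sum_i lambda_i a_i = (0, 0)
  -> stationarity OK
Primal feasibility (all g_i <= 0): OK
Dual feasibility (all lambda_i >= 0): OK
Complementary slackness (lambda_i * g_i(x) = 0 for all i): FAILS

Verdict: the first failing condition is complementary_slackness -> comp.

comp


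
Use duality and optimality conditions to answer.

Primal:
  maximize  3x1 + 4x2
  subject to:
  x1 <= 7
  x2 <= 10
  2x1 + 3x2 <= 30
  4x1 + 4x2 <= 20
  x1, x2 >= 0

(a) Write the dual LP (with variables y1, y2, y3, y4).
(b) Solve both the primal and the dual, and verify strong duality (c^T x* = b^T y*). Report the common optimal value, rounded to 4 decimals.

The standard primal-dual pair for 'max c^T x s.t. A x <= b, x >= 0' is:
  Dual:  min b^T y  s.t.  A^T y >= c,  y >= 0.

So the dual LP is:
  minimize  7y1 + 10y2 + 30y3 + 20y4
  subject to:
    y1 + 2y3 + 4y4 >= 3
    y2 + 3y3 + 4y4 >= 4
    y1, y2, y3, y4 >= 0

Solving the primal: x* = (0, 5).
  primal value c^T x* = 20.
Solving the dual: y* = (0, 0, 0, 1).
  dual value b^T y* = 20.
Strong duality: c^T x* = b^T y*. Confirmed.

20


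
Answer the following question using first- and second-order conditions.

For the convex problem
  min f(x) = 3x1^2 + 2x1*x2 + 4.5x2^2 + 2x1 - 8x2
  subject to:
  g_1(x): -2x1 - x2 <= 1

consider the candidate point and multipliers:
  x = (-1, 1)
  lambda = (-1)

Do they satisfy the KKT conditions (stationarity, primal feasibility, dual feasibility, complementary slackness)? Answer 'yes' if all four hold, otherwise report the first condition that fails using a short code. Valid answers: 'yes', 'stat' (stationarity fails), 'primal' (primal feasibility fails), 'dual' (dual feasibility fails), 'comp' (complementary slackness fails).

Gradient of f: grad f(x) = Q x + c = (-2, -1)
Constraint values g_i(x) = a_i^T x - b_i:
  g_1((-1, 1)) = 0
Stationarity residual: grad f(x) + sum_i lambda_i a_i = (0, 0)
  -> stationarity OK
Primal feasibility (all g_i <= 0): OK
Dual feasibility (all lambda_i >= 0): FAILS
Complementary slackness (lambda_i * g_i(x) = 0 for all i): OK

Verdict: the first failing condition is dual_feasibility -> dual.

dual


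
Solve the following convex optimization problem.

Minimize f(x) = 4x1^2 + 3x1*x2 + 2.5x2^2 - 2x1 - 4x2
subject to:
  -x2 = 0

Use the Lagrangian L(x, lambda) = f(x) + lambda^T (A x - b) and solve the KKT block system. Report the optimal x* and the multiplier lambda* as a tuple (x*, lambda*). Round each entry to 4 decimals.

Form the Lagrangian:
  L(x, lambda) = (1/2) x^T Q x + c^T x + lambda^T (A x - b)
Stationarity (grad_x L = 0): Q x + c + A^T lambda = 0.
Primal feasibility: A x = b.

This gives the KKT block system:
  [ Q   A^T ] [ x     ]   [-c ]
  [ A    0  ] [ lambda ] = [ b ]

Solving the linear system:
  x*      = (0.25, 0)
  lambda* = (-3.25)
  f(x*)   = -0.25

x* = (0.25, 0), lambda* = (-3.25)


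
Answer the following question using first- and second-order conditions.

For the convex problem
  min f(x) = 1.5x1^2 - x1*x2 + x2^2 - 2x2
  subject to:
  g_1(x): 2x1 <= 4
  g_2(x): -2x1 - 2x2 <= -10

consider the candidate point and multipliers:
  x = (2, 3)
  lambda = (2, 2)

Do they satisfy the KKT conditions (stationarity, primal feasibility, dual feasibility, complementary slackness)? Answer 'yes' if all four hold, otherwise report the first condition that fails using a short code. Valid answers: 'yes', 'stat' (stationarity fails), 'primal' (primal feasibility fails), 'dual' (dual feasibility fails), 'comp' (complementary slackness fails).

Gradient of f: grad f(x) = Q x + c = (3, 2)
Constraint values g_i(x) = a_i^T x - b_i:
  g_1((2, 3)) = 0
  g_2((2, 3)) = 0
Stationarity residual: grad f(x) + sum_i lambda_i a_i = (3, -2)
  -> stationarity FAILS
Primal feasibility (all g_i <= 0): OK
Dual feasibility (all lambda_i >= 0): OK
Complementary slackness (lambda_i * g_i(x) = 0 for all i): OK

Verdict: the first failing condition is stationarity -> stat.

stat


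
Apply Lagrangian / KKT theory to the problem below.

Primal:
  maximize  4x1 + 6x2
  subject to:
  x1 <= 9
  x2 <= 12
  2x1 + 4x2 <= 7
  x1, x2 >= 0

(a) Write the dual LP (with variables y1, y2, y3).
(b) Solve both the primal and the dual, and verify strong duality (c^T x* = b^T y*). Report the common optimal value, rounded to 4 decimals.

The standard primal-dual pair for 'max c^T x s.t. A x <= b, x >= 0' is:
  Dual:  min b^T y  s.t.  A^T y >= c,  y >= 0.

So the dual LP is:
  minimize  9y1 + 12y2 + 7y3
  subject to:
    y1 + 2y3 >= 4
    y2 + 4y3 >= 6
    y1, y2, y3 >= 0

Solving the primal: x* = (3.5, 0).
  primal value c^T x* = 14.
Solving the dual: y* = (0, 0, 2).
  dual value b^T y* = 14.
Strong duality: c^T x* = b^T y*. Confirmed.

14


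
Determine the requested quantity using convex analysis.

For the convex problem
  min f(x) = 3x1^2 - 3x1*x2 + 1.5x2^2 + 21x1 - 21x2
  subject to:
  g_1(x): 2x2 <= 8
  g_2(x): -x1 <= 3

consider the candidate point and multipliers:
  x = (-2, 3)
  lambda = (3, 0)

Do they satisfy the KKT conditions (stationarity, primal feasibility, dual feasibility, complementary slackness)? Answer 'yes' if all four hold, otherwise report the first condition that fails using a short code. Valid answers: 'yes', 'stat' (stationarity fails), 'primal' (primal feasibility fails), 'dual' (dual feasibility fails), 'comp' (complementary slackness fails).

Gradient of f: grad f(x) = Q x + c = (0, -6)
Constraint values g_i(x) = a_i^T x - b_i:
  g_1((-2, 3)) = -2
  g_2((-2, 3)) = -1
Stationarity residual: grad f(x) + sum_i lambda_i a_i = (0, 0)
  -> stationarity OK
Primal feasibility (all g_i <= 0): OK
Dual feasibility (all lambda_i >= 0): OK
Complementary slackness (lambda_i * g_i(x) = 0 for all i): FAILS

Verdict: the first failing condition is complementary_slackness -> comp.

comp


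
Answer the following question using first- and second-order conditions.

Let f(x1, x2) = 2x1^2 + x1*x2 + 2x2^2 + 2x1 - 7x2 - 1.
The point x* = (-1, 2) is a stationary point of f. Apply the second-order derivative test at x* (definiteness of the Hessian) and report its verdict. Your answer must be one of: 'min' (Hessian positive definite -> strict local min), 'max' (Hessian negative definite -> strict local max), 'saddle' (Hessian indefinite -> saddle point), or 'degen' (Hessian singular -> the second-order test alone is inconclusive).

Compute the Hessian H = grad^2 f:
  H = [[4, 1], [1, 4]]
Verify stationarity: grad f(x*) = H x* + g = (0, 0).
Eigenvalues of H: 3, 5.
Both eigenvalues > 0, so H is positive definite -> x* is a strict local min.

min


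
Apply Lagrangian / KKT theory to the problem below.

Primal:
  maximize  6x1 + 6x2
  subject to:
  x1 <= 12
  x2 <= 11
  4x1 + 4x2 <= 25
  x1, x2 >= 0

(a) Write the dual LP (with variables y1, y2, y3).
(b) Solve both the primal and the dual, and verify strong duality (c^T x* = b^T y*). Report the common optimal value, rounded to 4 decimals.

The standard primal-dual pair for 'max c^T x s.t. A x <= b, x >= 0' is:
  Dual:  min b^T y  s.t.  A^T y >= c,  y >= 0.

So the dual LP is:
  minimize  12y1 + 11y2 + 25y3
  subject to:
    y1 + 4y3 >= 6
    y2 + 4y3 >= 6
    y1, y2, y3 >= 0

Solving the primal: x* = (6.25, 0).
  primal value c^T x* = 37.5.
Solving the dual: y* = (0, 0, 1.5).
  dual value b^T y* = 37.5.
Strong duality: c^T x* = b^T y*. Confirmed.

37.5


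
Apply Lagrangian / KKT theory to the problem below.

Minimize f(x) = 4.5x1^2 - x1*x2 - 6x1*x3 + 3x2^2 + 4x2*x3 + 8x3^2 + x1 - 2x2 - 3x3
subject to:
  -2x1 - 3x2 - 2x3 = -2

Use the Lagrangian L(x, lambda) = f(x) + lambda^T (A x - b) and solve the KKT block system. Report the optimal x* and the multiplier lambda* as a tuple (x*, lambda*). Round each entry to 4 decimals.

Form the Lagrangian:
  L(x, lambda) = (1/2) x^T Q x + c^T x + lambda^T (A x - b)
Stationarity (grad_x L = 0): Q x + c + A^T lambda = 0.
Primal feasibility: A x = b.

This gives the KKT block system:
  [ Q   A^T ] [ x     ]   [-c ]
  [ A    0  ] [ lambda ] = [ b ]

Solving the linear system:
  x*      = (0.1534, 0.4402, 0.1863)
  lambda* = (0.411)
  f(x*)   = -0.232

x* = (0.1534, 0.4402, 0.1863), lambda* = (0.411)


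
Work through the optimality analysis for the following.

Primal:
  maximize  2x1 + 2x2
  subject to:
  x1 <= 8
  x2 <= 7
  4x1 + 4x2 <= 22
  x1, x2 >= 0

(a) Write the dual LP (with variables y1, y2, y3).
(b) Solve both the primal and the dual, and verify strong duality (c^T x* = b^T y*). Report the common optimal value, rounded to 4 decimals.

The standard primal-dual pair for 'max c^T x s.t. A x <= b, x >= 0' is:
  Dual:  min b^T y  s.t.  A^T y >= c,  y >= 0.

So the dual LP is:
  minimize  8y1 + 7y2 + 22y3
  subject to:
    y1 + 4y3 >= 2
    y2 + 4y3 >= 2
    y1, y2, y3 >= 0

Solving the primal: x* = (5.5, 0).
  primal value c^T x* = 11.
Solving the dual: y* = (0, 0, 0.5).
  dual value b^T y* = 11.
Strong duality: c^T x* = b^T y*. Confirmed.

11


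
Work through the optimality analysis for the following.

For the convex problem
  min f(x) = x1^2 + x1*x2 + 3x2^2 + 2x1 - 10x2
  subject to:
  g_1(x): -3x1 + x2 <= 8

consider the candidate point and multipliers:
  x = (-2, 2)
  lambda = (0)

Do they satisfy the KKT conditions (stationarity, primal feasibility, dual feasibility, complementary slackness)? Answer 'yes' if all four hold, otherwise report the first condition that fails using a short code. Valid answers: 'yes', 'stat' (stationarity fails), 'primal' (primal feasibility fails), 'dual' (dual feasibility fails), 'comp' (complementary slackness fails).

Gradient of f: grad f(x) = Q x + c = (0, 0)
Constraint values g_i(x) = a_i^T x - b_i:
  g_1((-2, 2)) = 0
Stationarity residual: grad f(x) + sum_i lambda_i a_i = (0, 0)
  -> stationarity OK
Primal feasibility (all g_i <= 0): OK
Dual feasibility (all lambda_i >= 0): OK
Complementary slackness (lambda_i * g_i(x) = 0 for all i): OK

Verdict: yes, KKT holds.

yes


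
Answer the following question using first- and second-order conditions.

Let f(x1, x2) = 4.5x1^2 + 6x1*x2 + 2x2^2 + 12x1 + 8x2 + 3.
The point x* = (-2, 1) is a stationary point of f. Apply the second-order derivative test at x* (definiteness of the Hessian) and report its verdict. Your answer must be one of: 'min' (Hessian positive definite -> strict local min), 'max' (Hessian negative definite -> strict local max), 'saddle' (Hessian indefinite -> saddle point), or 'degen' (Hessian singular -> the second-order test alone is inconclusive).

Compute the Hessian H = grad^2 f:
  H = [[9, 6], [6, 4]]
Verify stationarity: grad f(x*) = H x* + g = (0, 0).
Eigenvalues of H: 0, 13.
H has a zero eigenvalue (singular; positive semidefinite but not definite), so H is neither positive definite, negative definite, nor indefinite. The second-order test alone is inconclusive -> degen.
(Indeed, f is constant along the null direction of H through x*, so x* is not a strict local extremum.)

degen


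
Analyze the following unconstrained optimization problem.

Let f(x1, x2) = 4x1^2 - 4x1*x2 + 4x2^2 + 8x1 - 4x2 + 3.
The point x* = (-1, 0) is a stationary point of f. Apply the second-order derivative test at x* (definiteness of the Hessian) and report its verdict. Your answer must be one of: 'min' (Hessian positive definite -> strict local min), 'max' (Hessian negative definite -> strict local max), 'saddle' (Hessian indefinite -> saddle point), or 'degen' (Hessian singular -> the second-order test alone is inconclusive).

Compute the Hessian H = grad^2 f:
  H = [[8, -4], [-4, 8]]
Verify stationarity: grad f(x*) = H x* + g = (0, 0).
Eigenvalues of H: 4, 12.
Both eigenvalues > 0, so H is positive definite -> x* is a strict local min.

min


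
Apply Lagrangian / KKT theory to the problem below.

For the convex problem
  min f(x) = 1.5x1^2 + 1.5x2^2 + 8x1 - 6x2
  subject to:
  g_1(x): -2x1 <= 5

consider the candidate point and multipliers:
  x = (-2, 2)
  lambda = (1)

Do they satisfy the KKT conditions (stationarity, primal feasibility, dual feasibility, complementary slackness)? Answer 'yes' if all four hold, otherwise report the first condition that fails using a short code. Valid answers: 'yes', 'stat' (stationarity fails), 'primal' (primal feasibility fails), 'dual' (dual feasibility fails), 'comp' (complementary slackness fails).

Gradient of f: grad f(x) = Q x + c = (2, 0)
Constraint values g_i(x) = a_i^T x - b_i:
  g_1((-2, 2)) = -1
Stationarity residual: grad f(x) + sum_i lambda_i a_i = (0, 0)
  -> stationarity OK
Primal feasibility (all g_i <= 0): OK
Dual feasibility (all lambda_i >= 0): OK
Complementary slackness (lambda_i * g_i(x) = 0 for all i): FAILS

Verdict: the first failing condition is complementary_slackness -> comp.

comp


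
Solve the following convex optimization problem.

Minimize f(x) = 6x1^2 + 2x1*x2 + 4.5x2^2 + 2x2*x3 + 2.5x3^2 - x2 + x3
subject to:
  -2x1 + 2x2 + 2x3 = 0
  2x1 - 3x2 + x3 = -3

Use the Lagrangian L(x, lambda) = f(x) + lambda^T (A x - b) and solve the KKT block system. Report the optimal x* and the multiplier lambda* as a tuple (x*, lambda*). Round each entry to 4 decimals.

Form the Lagrangian:
  L(x, lambda) = (1/2) x^T Q x + c^T x + lambda^T (A x - b)
Stationarity (grad_x L = 0): Q x + c + A^T lambda = 0.
Primal feasibility: A x = b.

This gives the KKT block system:
  [ Q   A^T ] [ x     ]   [-c ]
  [ A    0  ] [ lambda ] = [ b ]

Solving the linear system:
  x*      = (-0.2071, 0.5947, -0.8018)
  lambda* = (0.3905, 1.0385)
  f(x*)   = 0.8595

x* = (-0.2071, 0.5947, -0.8018), lambda* = (0.3905, 1.0385)


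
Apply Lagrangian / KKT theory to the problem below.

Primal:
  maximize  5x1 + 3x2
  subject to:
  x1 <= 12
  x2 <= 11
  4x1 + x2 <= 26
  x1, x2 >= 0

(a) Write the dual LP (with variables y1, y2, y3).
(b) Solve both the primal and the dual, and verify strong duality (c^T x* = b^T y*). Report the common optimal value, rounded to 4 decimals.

The standard primal-dual pair for 'max c^T x s.t. A x <= b, x >= 0' is:
  Dual:  min b^T y  s.t.  A^T y >= c,  y >= 0.

So the dual LP is:
  minimize  12y1 + 11y2 + 26y3
  subject to:
    y1 + 4y3 >= 5
    y2 + y3 >= 3
    y1, y2, y3 >= 0

Solving the primal: x* = (3.75, 11).
  primal value c^T x* = 51.75.
Solving the dual: y* = (0, 1.75, 1.25).
  dual value b^T y* = 51.75.
Strong duality: c^T x* = b^T y*. Confirmed.

51.75


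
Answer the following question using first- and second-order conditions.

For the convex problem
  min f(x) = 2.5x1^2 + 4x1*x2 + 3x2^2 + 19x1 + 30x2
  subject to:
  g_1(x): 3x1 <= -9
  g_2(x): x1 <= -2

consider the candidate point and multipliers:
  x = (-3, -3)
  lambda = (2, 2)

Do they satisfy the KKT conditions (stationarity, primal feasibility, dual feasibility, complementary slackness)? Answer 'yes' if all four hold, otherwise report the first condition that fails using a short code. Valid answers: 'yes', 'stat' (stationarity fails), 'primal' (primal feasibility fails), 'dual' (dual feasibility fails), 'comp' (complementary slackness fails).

Gradient of f: grad f(x) = Q x + c = (-8, 0)
Constraint values g_i(x) = a_i^T x - b_i:
  g_1((-3, -3)) = 0
  g_2((-3, -3)) = -1
Stationarity residual: grad f(x) + sum_i lambda_i a_i = (0, 0)
  -> stationarity OK
Primal feasibility (all g_i <= 0): OK
Dual feasibility (all lambda_i >= 0): OK
Complementary slackness (lambda_i * g_i(x) = 0 for all i): FAILS

Verdict: the first failing condition is complementary_slackness -> comp.

comp


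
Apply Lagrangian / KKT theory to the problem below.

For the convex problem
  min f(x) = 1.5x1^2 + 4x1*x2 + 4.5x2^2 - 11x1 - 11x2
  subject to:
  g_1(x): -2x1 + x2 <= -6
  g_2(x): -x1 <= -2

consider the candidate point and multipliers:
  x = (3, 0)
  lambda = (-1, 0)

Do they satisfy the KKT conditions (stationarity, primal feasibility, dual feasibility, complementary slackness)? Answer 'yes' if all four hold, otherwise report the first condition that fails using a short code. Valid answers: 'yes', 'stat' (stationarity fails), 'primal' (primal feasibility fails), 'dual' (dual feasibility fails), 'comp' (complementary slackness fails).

Gradient of f: grad f(x) = Q x + c = (-2, 1)
Constraint values g_i(x) = a_i^T x - b_i:
  g_1((3, 0)) = 0
  g_2((3, 0)) = -1
Stationarity residual: grad f(x) + sum_i lambda_i a_i = (0, 0)
  -> stationarity OK
Primal feasibility (all g_i <= 0): OK
Dual feasibility (all lambda_i >= 0): FAILS
Complementary slackness (lambda_i * g_i(x) = 0 for all i): OK

Verdict: the first failing condition is dual_feasibility -> dual.

dual
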